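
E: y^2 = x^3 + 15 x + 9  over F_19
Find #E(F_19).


For each x in F_19, count y with y^2 = x^3 + 15 x + 9 mod 19:
  x = 0: RHS = 9, y in [3, 16]  -> 2 point(s)
  x = 1: RHS = 6, y in [5, 14]  -> 2 point(s)
  x = 2: RHS = 9, y in [3, 16]  -> 2 point(s)
  x = 3: RHS = 5, y in [9, 10]  -> 2 point(s)
  x = 4: RHS = 0, y in [0]  -> 1 point(s)
  x = 5: RHS = 0, y in [0]  -> 1 point(s)
  x = 6: RHS = 11, y in [7, 12]  -> 2 point(s)
  x = 7: RHS = 1, y in [1, 18]  -> 2 point(s)
  x = 10: RHS = 0, y in [0]  -> 1 point(s)
  x = 11: RHS = 4, y in [2, 17]  -> 2 point(s)
  x = 12: RHS = 17, y in [6, 13]  -> 2 point(s)
  x = 13: RHS = 7, y in [8, 11]  -> 2 point(s)
  x = 17: RHS = 9, y in [3, 16]  -> 2 point(s)
Affine points: 23. Add the point at infinity: total = 24.

#E(F_19) = 24


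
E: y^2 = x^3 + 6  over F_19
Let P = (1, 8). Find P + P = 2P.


Doubling: s = (3 x1^2 + a) / (2 y1)
s = (3*1^2 + 0) / (2*8) mod 19 = 18
x3 = s^2 - 2 x1 mod 19 = 18^2 - 2*1 = 18
y3 = s (x1 - x3) - y1 mod 19 = 18 * (1 - 18) - 8 = 9

2P = (18, 9)


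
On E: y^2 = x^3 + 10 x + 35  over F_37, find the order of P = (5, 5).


Compute successive multiples of P until we hit O:
  1P = (5, 5)
  2P = (16, 31)
  3P = (17, 7)
  4P = (14, 12)
  5P = (25, 0)
  6P = (14, 25)
  7P = (17, 30)
  8P = (16, 6)
  ... (continuing to 10P)
  10P = O

ord(P) = 10


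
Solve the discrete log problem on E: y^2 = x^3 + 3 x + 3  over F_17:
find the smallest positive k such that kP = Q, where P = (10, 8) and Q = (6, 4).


Enumerate multiples of P until we hit Q = (6, 4):
  1P = (10, 8)
  2P = (6, 4)
Match found at i = 2.

k = 2


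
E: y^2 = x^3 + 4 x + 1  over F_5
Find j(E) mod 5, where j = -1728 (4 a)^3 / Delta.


Delta = -16(4 a^3 + 27 b^2) mod 5 = 2
-1728 * (4 a)^3 = -1728 * (4*4)^3 mod 5 = 2
j = 2 * 2^(-1) mod 5 = 1

j = 1 (mod 5)


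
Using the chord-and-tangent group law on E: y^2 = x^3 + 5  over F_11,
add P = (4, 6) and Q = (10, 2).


P != Q, so use the chord formula.
s = (y2 - y1) / (x2 - x1) = (7) / (6) mod 11 = 3
x3 = s^2 - x1 - x2 mod 11 = 3^2 - 4 - 10 = 6
y3 = s (x1 - x3) - y1 mod 11 = 3 * (4 - 6) - 6 = 10

P + Q = (6, 10)


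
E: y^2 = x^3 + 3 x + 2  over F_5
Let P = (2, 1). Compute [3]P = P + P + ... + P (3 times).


k = 3 = 11_2 (binary, LSB first: 11)
Double-and-add from P = (2, 1):
  bit 0 = 1: acc = O + (2, 1) = (2, 1)
  bit 1 = 1: acc = (2, 1) + (1, 4) = (1, 1)

3P = (1, 1)


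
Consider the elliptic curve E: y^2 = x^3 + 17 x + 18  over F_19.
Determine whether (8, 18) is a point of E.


Check whether y^2 = x^3 + 17 x + 18 (mod 19) for (x, y) = (8, 18).
LHS: y^2 = 18^2 mod 19 = 1
RHS: x^3 + 17 x + 18 = 8^3 + 17*8 + 18 mod 19 = 1
LHS = RHS

Yes, on the curve


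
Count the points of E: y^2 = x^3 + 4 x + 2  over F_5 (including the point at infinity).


For each x in F_5, count y with y^2 = x^3 + 4 x + 2 mod 5:
  x = 3: RHS = 1, y in [1, 4]  -> 2 point(s)
Affine points: 2. Add the point at infinity: total = 3.

#E(F_5) = 3


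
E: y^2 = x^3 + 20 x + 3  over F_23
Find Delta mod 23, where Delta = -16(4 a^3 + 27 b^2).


4 a^3 + 27 b^2 = 4*20^3 + 27*3^2 = 32000 + 243 = 32243
Delta = -16 * (32243) = -515888
Delta mod 23 = 2

Delta = 2 (mod 23)


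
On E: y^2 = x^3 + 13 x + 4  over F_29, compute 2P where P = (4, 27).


Doubling: s = (3 x1^2 + a) / (2 y1)
s = (3*4^2 + 13) / (2*27) mod 29 = 21
x3 = s^2 - 2 x1 mod 29 = 21^2 - 2*4 = 27
y3 = s (x1 - x3) - y1 mod 29 = 21 * (4 - 27) - 27 = 12

2P = (27, 12)


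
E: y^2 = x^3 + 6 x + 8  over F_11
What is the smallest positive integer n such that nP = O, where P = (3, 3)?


Compute successive multiples of P until we hit O:
  1P = (3, 3)
  2P = (5, 8)
  3P = (1, 2)
  4P = (10, 10)
  5P = (10, 1)
  6P = (1, 9)
  7P = (5, 3)
  8P = (3, 8)
  ... (continuing to 9P)
  9P = O

ord(P) = 9


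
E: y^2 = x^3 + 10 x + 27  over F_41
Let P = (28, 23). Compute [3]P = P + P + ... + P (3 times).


k = 3 = 11_2 (binary, LSB first: 11)
Double-and-add from P = (28, 23):
  bit 0 = 1: acc = O + (28, 23) = (28, 23)
  bit 1 = 1: acc = (28, 23) + (10, 26) = (11, 22)

3P = (11, 22)


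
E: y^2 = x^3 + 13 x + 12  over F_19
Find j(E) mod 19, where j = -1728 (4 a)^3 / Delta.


Delta = -16(4 a^3 + 27 b^2) mod 19 = 9
-1728 * (4 a)^3 = -1728 * (4*13)^3 mod 19 = 8
j = 8 * 9^(-1) mod 19 = 3

j = 3 (mod 19)


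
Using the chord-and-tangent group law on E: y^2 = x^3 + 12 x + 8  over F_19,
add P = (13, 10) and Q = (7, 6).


P != Q, so use the chord formula.
s = (y2 - y1) / (x2 - x1) = (15) / (13) mod 19 = 7
x3 = s^2 - x1 - x2 mod 19 = 7^2 - 13 - 7 = 10
y3 = s (x1 - x3) - y1 mod 19 = 7 * (13 - 10) - 10 = 11

P + Q = (10, 11)


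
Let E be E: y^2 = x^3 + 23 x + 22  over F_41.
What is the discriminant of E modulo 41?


4 a^3 + 27 b^2 = 4*23^3 + 27*22^2 = 48668 + 13068 = 61736
Delta = -16 * (61736) = -987776
Delta mod 41 = 37

Delta = 37 (mod 41)


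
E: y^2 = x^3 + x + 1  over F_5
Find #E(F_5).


For each x in F_5, count y with y^2 = x^3 + 1 x + 1 mod 5:
  x = 0: RHS = 1, y in [1, 4]  -> 2 point(s)
  x = 2: RHS = 1, y in [1, 4]  -> 2 point(s)
  x = 3: RHS = 1, y in [1, 4]  -> 2 point(s)
  x = 4: RHS = 4, y in [2, 3]  -> 2 point(s)
Affine points: 8. Add the point at infinity: total = 9.

#E(F_5) = 9


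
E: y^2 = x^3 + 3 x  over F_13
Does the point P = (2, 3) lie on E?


Check whether y^2 = x^3 + 3 x + 0 (mod 13) for (x, y) = (2, 3).
LHS: y^2 = 3^2 mod 13 = 9
RHS: x^3 + 3 x + 0 = 2^3 + 3*2 + 0 mod 13 = 1
LHS != RHS

No, not on the curve


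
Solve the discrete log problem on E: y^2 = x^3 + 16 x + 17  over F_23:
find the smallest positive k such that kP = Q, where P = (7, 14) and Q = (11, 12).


Enumerate multiples of P until we hit Q = (11, 12):
  1P = (7, 14)
  2P = (11, 12)
Match found at i = 2.

k = 2


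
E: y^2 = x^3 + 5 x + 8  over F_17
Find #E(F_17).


For each x in F_17, count y with y^2 = x^3 + 5 x + 8 mod 17:
  x = 0: RHS = 8, y in [5, 12]  -> 2 point(s)
  x = 2: RHS = 9, y in [3, 14]  -> 2 point(s)
  x = 3: RHS = 16, y in [4, 13]  -> 2 point(s)
  x = 6: RHS = 16, y in [4, 13]  -> 2 point(s)
  x = 8: RHS = 16, y in [4, 13]  -> 2 point(s)
  x = 9: RHS = 0, y in [0]  -> 1 point(s)
  x = 10: RHS = 4, y in [2, 15]  -> 2 point(s)
  x = 11: RHS = 0, y in [0]  -> 1 point(s)
  x = 13: RHS = 9, y in [3, 14]  -> 2 point(s)
  x = 14: RHS = 0, y in [0]  -> 1 point(s)
  x = 16: RHS = 2, y in [6, 11]  -> 2 point(s)
Affine points: 19. Add the point at infinity: total = 20.

#E(F_17) = 20


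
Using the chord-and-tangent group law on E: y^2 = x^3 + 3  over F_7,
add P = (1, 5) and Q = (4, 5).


P != Q, so use the chord formula.
s = (y2 - y1) / (x2 - x1) = (0) / (3) mod 7 = 0
x3 = s^2 - x1 - x2 mod 7 = 0^2 - 1 - 4 = 2
y3 = s (x1 - x3) - y1 mod 7 = 0 * (1 - 2) - 5 = 2

P + Q = (2, 2)


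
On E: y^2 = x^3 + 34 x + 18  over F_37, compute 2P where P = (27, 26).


Doubling: s = (3 x1^2 + a) / (2 y1)
s = (3*27^2 + 34) / (2*26) mod 37 = 5
x3 = s^2 - 2 x1 mod 37 = 5^2 - 2*27 = 8
y3 = s (x1 - x3) - y1 mod 37 = 5 * (27 - 8) - 26 = 32

2P = (8, 32)


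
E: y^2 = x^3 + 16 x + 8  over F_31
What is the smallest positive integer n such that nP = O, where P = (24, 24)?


Compute successive multiples of P until we hit O:
  1P = (24, 24)
  2P = (8, 20)
  3P = (1, 5)
  4P = (16, 19)
  5P = (19, 14)
  6P = (23, 9)
  7P = (23, 22)
  8P = (19, 17)
  ... (continuing to 13P)
  13P = O

ord(P) = 13


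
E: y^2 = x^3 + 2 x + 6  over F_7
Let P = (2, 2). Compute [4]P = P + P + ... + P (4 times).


k = 4 = 100_2 (binary, LSB first: 001)
Double-and-add from P = (2, 2):
  bit 0 = 0: acc unchanged = O
  bit 1 = 0: acc unchanged = O
  bit 2 = 1: acc = O + (5, 6) = (5, 6)

4P = (5, 6)


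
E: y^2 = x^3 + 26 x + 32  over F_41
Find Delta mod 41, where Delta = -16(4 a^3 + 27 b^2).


4 a^3 + 27 b^2 = 4*26^3 + 27*32^2 = 70304 + 27648 = 97952
Delta = -16 * (97952) = -1567232
Delta mod 41 = 34

Delta = 34 (mod 41)


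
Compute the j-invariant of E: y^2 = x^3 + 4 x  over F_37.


Delta = -16(4 a^3 + 27 b^2) mod 37 = 11
-1728 * (4 a)^3 = -1728 * (4*4)^3 mod 37 = 27
j = 27 * 11^(-1) mod 37 = 26

j = 26 (mod 37)


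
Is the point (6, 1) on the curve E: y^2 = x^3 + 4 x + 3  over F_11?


Check whether y^2 = x^3 + 4 x + 3 (mod 11) for (x, y) = (6, 1).
LHS: y^2 = 1^2 mod 11 = 1
RHS: x^3 + 4 x + 3 = 6^3 + 4*6 + 3 mod 11 = 1
LHS = RHS

Yes, on the curve


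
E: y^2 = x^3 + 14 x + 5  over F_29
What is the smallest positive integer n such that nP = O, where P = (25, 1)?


Compute successive multiples of P until we hit O:
  1P = (25, 1)
  2P = (12, 25)
  3P = (16, 27)
  4P = (1, 7)
  5P = (23, 13)
  6P = (17, 9)
  7P = (17, 20)
  8P = (23, 16)
  ... (continuing to 13P)
  13P = O

ord(P) = 13


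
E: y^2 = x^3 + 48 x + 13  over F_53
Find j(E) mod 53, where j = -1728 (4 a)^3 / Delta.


Delta = -16(4 a^3 + 27 b^2) mod 53 = 23
-1728 * (4 a)^3 = -1728 * (4*48)^3 mod 53 = 10
j = 10 * 23^(-1) mod 53 = 35

j = 35 (mod 53)


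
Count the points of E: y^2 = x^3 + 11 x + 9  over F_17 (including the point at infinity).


For each x in F_17, count y with y^2 = x^3 + 11 x + 9 mod 17:
  x = 0: RHS = 9, y in [3, 14]  -> 2 point(s)
  x = 1: RHS = 4, y in [2, 15]  -> 2 point(s)
  x = 3: RHS = 1, y in [1, 16]  -> 2 point(s)
  x = 4: RHS = 15, y in [7, 10]  -> 2 point(s)
  x = 5: RHS = 2, y in [6, 11]  -> 2 point(s)
  x = 6: RHS = 2, y in [6, 11]  -> 2 point(s)
  x = 7: RHS = 4, y in [2, 15]  -> 2 point(s)
  x = 9: RHS = 4, y in [2, 15]  -> 2 point(s)
  x = 11: RHS = 16, y in [4, 13]  -> 2 point(s)
  x = 12: RHS = 16, y in [4, 13]  -> 2 point(s)
  x = 14: RHS = 0, y in [0]  -> 1 point(s)
  x = 15: RHS = 13, y in [8, 9]  -> 2 point(s)
Affine points: 23. Add the point at infinity: total = 24.

#E(F_17) = 24


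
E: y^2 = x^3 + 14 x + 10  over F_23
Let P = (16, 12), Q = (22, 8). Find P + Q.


P != Q, so use the chord formula.
s = (y2 - y1) / (x2 - x1) = (19) / (6) mod 23 = 7
x3 = s^2 - x1 - x2 mod 23 = 7^2 - 16 - 22 = 11
y3 = s (x1 - x3) - y1 mod 23 = 7 * (16 - 11) - 12 = 0

P + Q = (11, 0)


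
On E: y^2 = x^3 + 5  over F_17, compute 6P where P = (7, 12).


k = 6 = 110_2 (binary, LSB first: 011)
Double-and-add from P = (7, 12):
  bit 0 = 0: acc unchanged = O
  bit 1 = 1: acc = O + (2, 8) = (2, 8)
  bit 2 = 1: acc = (2, 8) + (4, 16) = (10, 11)

6P = (10, 11)


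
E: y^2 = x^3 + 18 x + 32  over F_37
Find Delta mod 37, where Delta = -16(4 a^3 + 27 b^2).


4 a^3 + 27 b^2 = 4*18^3 + 27*32^2 = 23328 + 27648 = 50976
Delta = -16 * (50976) = -815616
Delta mod 37 = 12

Delta = 12 (mod 37)


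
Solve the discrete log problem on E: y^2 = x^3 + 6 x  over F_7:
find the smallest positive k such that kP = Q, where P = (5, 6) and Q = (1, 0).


Enumerate multiples of P until we hit Q = (1, 0):
  1P = (5, 6)
  2P = (1, 0)
Match found at i = 2.

k = 2


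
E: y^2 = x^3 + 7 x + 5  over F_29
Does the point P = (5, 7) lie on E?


Check whether y^2 = x^3 + 7 x + 5 (mod 29) for (x, y) = (5, 7).
LHS: y^2 = 7^2 mod 29 = 20
RHS: x^3 + 7 x + 5 = 5^3 + 7*5 + 5 mod 29 = 20
LHS = RHS

Yes, on the curve


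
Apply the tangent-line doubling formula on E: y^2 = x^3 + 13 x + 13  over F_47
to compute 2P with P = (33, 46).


Doubling: s = (3 x1^2 + a) / (2 y1)
s = (3*33^2 + 13) / (2*46) mod 47 = 5
x3 = s^2 - 2 x1 mod 47 = 5^2 - 2*33 = 6
y3 = s (x1 - x3) - y1 mod 47 = 5 * (33 - 6) - 46 = 42

2P = (6, 42)


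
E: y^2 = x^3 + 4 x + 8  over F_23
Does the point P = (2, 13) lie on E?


Check whether y^2 = x^3 + 4 x + 8 (mod 23) for (x, y) = (2, 13).
LHS: y^2 = 13^2 mod 23 = 8
RHS: x^3 + 4 x + 8 = 2^3 + 4*2 + 8 mod 23 = 1
LHS != RHS

No, not on the curve


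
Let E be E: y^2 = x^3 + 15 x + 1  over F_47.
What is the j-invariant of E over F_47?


Delta = -16(4 a^3 + 27 b^2) mod 47 = 3
-1728 * (4 a)^3 = -1728 * (4*15)^3 mod 47 = 9
j = 9 * 3^(-1) mod 47 = 3

j = 3 (mod 47)


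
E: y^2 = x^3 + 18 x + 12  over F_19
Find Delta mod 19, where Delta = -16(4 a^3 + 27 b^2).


4 a^3 + 27 b^2 = 4*18^3 + 27*12^2 = 23328 + 3888 = 27216
Delta = -16 * (27216) = -435456
Delta mod 19 = 5

Delta = 5 (mod 19)


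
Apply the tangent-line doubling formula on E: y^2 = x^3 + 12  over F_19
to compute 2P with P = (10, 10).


Doubling: s = (3 x1^2 + a) / (2 y1)
s = (3*10^2 + 0) / (2*10) mod 19 = 15
x3 = s^2 - 2 x1 mod 19 = 15^2 - 2*10 = 15
y3 = s (x1 - x3) - y1 mod 19 = 15 * (10 - 15) - 10 = 10

2P = (15, 10)


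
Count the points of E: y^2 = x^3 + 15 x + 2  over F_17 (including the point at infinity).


For each x in F_17, count y with y^2 = x^3 + 15 x + 2 mod 17:
  x = 0: RHS = 2, y in [6, 11]  -> 2 point(s)
  x = 1: RHS = 1, y in [1, 16]  -> 2 point(s)
  x = 5: RHS = 15, y in [7, 10]  -> 2 point(s)
  x = 6: RHS = 2, y in [6, 11]  -> 2 point(s)
  x = 7: RHS = 8, y in [5, 12]  -> 2 point(s)
  x = 9: RHS = 16, y in [4, 13]  -> 2 point(s)
  x = 10: RHS = 13, y in [8, 9]  -> 2 point(s)
  x = 11: RHS = 2, y in [6, 11]  -> 2 point(s)
  x = 14: RHS = 15, y in [7, 10]  -> 2 point(s)
  x = 15: RHS = 15, y in [7, 10]  -> 2 point(s)
Affine points: 20. Add the point at infinity: total = 21.

#E(F_17) = 21


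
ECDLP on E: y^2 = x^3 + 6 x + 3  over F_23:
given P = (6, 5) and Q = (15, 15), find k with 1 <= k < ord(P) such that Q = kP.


Enumerate multiples of P until we hit Q = (15, 15):
  1P = (6, 5)
  2P = (14, 5)
  3P = (3, 18)
  4P = (20, 2)
  5P = (15, 15)
Match found at i = 5.

k = 5


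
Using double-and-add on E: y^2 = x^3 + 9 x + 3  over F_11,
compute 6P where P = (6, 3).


k = 6 = 110_2 (binary, LSB first: 011)
Double-and-add from P = (6, 3):
  bit 0 = 0: acc unchanged = O
  bit 1 = 1: acc = O + (8, 2) = (8, 2)
  bit 2 = 1: acc = (8, 2) + (10, 2) = (4, 9)

6P = (4, 9)


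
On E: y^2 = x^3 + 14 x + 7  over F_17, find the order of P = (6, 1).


Compute successive multiples of P until we hit O:
  1P = (6, 1)
  2P = (3, 12)
  3P = (12, 4)
  4P = (12, 13)
  5P = (3, 5)
  6P = (6, 16)
  7P = O

ord(P) = 7


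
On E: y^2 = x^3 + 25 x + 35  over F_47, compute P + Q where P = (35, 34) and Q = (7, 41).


P != Q, so use the chord formula.
s = (y2 - y1) / (x2 - x1) = (7) / (19) mod 47 = 35
x3 = s^2 - x1 - x2 mod 47 = 35^2 - 35 - 7 = 8
y3 = s (x1 - x3) - y1 mod 47 = 35 * (35 - 8) - 34 = 18

P + Q = (8, 18)


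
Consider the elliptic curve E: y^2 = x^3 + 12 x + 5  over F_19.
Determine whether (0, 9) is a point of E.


Check whether y^2 = x^3 + 12 x + 5 (mod 19) for (x, y) = (0, 9).
LHS: y^2 = 9^2 mod 19 = 5
RHS: x^3 + 12 x + 5 = 0^3 + 12*0 + 5 mod 19 = 5
LHS = RHS

Yes, on the curve


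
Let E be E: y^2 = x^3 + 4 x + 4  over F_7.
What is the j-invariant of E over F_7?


Delta = -16(4 a^3 + 27 b^2) mod 7 = 3
-1728 * (4 a)^3 = -1728 * (4*4)^3 mod 7 = 1
j = 1 * 3^(-1) mod 7 = 5

j = 5 (mod 7)


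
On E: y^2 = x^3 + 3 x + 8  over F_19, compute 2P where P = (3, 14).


Doubling: s = (3 x1^2 + a) / (2 y1)
s = (3*3^2 + 3) / (2*14) mod 19 = 16
x3 = s^2 - 2 x1 mod 19 = 16^2 - 2*3 = 3
y3 = s (x1 - x3) - y1 mod 19 = 16 * (3 - 3) - 14 = 5

2P = (3, 5)


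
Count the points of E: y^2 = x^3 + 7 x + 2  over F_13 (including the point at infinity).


For each x in F_13, count y with y^2 = x^3 + 7 x + 2 mod 13:
  x = 1: RHS = 10, y in [6, 7]  -> 2 point(s)
  x = 4: RHS = 3, y in [4, 9]  -> 2 point(s)
  x = 6: RHS = 0, y in [0]  -> 1 point(s)
  x = 7: RHS = 4, y in [2, 11]  -> 2 point(s)
  x = 9: RHS = 1, y in [1, 12]  -> 2 point(s)
Affine points: 9. Add the point at infinity: total = 10.

#E(F_13) = 10


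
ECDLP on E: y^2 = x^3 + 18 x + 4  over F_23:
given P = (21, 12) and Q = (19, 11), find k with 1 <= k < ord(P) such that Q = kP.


Enumerate multiples of P until we hit Q = (19, 11):
  1P = (21, 12)
  2P = (7, 17)
  3P = (22, 13)
  4P = (4, 5)
  5P = (0, 21)
  6P = (5, 14)
  7P = (6, 12)
  8P = (19, 11)
Match found at i = 8.

k = 8


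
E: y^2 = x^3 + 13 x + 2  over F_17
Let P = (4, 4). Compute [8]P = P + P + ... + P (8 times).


k = 8 = 1000_2 (binary, LSB first: 0001)
Double-and-add from P = (4, 4):
  bit 0 = 0: acc unchanged = O
  bit 1 = 0: acc unchanged = O
  bit 2 = 0: acc unchanged = O
  bit 3 = 1: acc = O + (4, 13) = (4, 13)

8P = (4, 13)


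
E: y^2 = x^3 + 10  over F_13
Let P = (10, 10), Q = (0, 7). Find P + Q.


P != Q, so use the chord formula.
s = (y2 - y1) / (x2 - x1) = (10) / (3) mod 13 = 12
x3 = s^2 - x1 - x2 mod 13 = 12^2 - 10 - 0 = 4
y3 = s (x1 - x3) - y1 mod 13 = 12 * (10 - 4) - 10 = 10

P + Q = (4, 10)


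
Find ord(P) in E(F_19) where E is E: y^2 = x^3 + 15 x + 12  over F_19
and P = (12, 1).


Compute successive multiples of P until we hit O:
  1P = (12, 1)
  2P = (1, 16)
  3P = (11, 8)
  4P = (7, 2)
  5P = (16, 15)
  6P = (8, 13)
  7P = (8, 6)
  8P = (16, 4)
  ... (continuing to 13P)
  13P = O

ord(P) = 13


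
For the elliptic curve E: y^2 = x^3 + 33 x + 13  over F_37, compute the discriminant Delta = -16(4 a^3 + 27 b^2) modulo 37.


4 a^3 + 27 b^2 = 4*33^3 + 27*13^2 = 143748 + 4563 = 148311
Delta = -16 * (148311) = -2372976
Delta mod 37 = 19

Delta = 19 (mod 37)


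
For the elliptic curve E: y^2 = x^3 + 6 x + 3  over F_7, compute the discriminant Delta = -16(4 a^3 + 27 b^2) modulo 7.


4 a^3 + 27 b^2 = 4*6^3 + 27*3^2 = 864 + 243 = 1107
Delta = -16 * (1107) = -17712
Delta mod 7 = 5

Delta = 5 (mod 7)


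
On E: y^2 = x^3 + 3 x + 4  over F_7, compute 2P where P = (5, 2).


Doubling: s = (3 x1^2 + a) / (2 y1)
s = (3*5^2 + 3) / (2*2) mod 7 = 2
x3 = s^2 - 2 x1 mod 7 = 2^2 - 2*5 = 1
y3 = s (x1 - x3) - y1 mod 7 = 2 * (5 - 1) - 2 = 6

2P = (1, 6)


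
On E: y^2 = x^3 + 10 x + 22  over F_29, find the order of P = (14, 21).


Compute successive multiples of P until we hit O:
  1P = (14, 21)
  2P = (0, 14)
  3P = (8, 11)
  4P = (13, 0)
  5P = (8, 18)
  6P = (0, 15)
  7P = (14, 8)
  8P = O

ord(P) = 8


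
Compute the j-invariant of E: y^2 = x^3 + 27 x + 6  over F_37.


Delta = -16(4 a^3 + 27 b^2) mod 37 = 15
-1728 * (4 a)^3 = -1728 * (4*27)^3 mod 37 = 36
j = 36 * 15^(-1) mod 37 = 32

j = 32 (mod 37)


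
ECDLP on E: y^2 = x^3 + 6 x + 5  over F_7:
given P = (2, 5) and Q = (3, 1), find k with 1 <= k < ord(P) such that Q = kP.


Enumerate multiples of P until we hit Q = (3, 1):
  1P = (2, 5)
  2P = (4, 4)
  3P = (3, 6)
  4P = (3, 1)
Match found at i = 4.

k = 4


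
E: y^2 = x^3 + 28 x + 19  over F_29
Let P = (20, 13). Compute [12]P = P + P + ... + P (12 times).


k = 12 = 1100_2 (binary, LSB first: 0011)
Double-and-add from P = (20, 13):
  bit 0 = 0: acc unchanged = O
  bit 1 = 0: acc unchanged = O
  bit 2 = 1: acc = O + (26, 16) = (26, 16)
  bit 3 = 1: acc = (26, 16) + (7, 23) = (2, 24)

12P = (2, 24)


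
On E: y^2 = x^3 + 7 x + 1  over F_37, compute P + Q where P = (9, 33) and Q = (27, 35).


P != Q, so use the chord formula.
s = (y2 - y1) / (x2 - x1) = (2) / (18) mod 37 = 33
x3 = s^2 - x1 - x2 mod 37 = 33^2 - 9 - 27 = 17
y3 = s (x1 - x3) - y1 mod 37 = 33 * (9 - 17) - 33 = 36

P + Q = (17, 36)


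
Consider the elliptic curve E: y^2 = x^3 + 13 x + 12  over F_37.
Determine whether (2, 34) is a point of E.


Check whether y^2 = x^3 + 13 x + 12 (mod 37) for (x, y) = (2, 34).
LHS: y^2 = 34^2 mod 37 = 9
RHS: x^3 + 13 x + 12 = 2^3 + 13*2 + 12 mod 37 = 9
LHS = RHS

Yes, on the curve


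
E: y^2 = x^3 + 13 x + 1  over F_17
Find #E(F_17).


For each x in F_17, count y with y^2 = x^3 + 13 x + 1 mod 17:
  x = 0: RHS = 1, y in [1, 16]  -> 2 point(s)
  x = 1: RHS = 15, y in [7, 10]  -> 2 point(s)
  x = 2: RHS = 1, y in [1, 16]  -> 2 point(s)
  x = 3: RHS = 16, y in [4, 13]  -> 2 point(s)
  x = 4: RHS = 15, y in [7, 10]  -> 2 point(s)
  x = 5: RHS = 4, y in [2, 15]  -> 2 point(s)
  x = 10: RHS = 9, y in [3, 14]  -> 2 point(s)
  x = 11: RHS = 13, y in [8, 9]  -> 2 point(s)
  x = 12: RHS = 15, y in [7, 10]  -> 2 point(s)
  x = 13: RHS = 4, y in [2, 15]  -> 2 point(s)
  x = 15: RHS = 1, y in [1, 16]  -> 2 point(s)
  x = 16: RHS = 4, y in [2, 15]  -> 2 point(s)
Affine points: 24. Add the point at infinity: total = 25.

#E(F_17) = 25


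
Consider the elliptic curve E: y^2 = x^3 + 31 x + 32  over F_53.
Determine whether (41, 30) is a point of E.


Check whether y^2 = x^3 + 31 x + 32 (mod 53) for (x, y) = (41, 30).
LHS: y^2 = 30^2 mod 53 = 52
RHS: x^3 + 31 x + 32 = 41^3 + 31*41 + 32 mod 53 = 52
LHS = RHS

Yes, on the curve


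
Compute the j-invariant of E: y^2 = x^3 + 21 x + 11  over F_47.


Delta = -16(4 a^3 + 27 b^2) mod 47 = 5
-1728 * (4 a)^3 = -1728 * (4*21)^3 mod 47 = 45
j = 45 * 5^(-1) mod 47 = 9

j = 9 (mod 47)


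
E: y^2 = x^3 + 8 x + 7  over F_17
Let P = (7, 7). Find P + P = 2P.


Doubling: s = (3 x1^2 + a) / (2 y1)
s = (3*7^2 + 8) / (2*7) mod 17 = 5
x3 = s^2 - 2 x1 mod 17 = 5^2 - 2*7 = 11
y3 = s (x1 - x3) - y1 mod 17 = 5 * (7 - 11) - 7 = 7

2P = (11, 7)


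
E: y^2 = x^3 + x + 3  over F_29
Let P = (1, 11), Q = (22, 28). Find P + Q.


P != Q, so use the chord formula.
s = (y2 - y1) / (x2 - x1) = (17) / (21) mod 29 = 16
x3 = s^2 - x1 - x2 mod 29 = 16^2 - 1 - 22 = 1
y3 = s (x1 - x3) - y1 mod 29 = 16 * (1 - 1) - 11 = 18

P + Q = (1, 18)


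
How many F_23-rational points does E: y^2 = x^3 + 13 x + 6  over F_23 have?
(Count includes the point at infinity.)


For each x in F_23, count y with y^2 = x^3 + 13 x + 6 mod 23:
  x = 0: RHS = 6, y in [11, 12]  -> 2 point(s)
  x = 3: RHS = 3, y in [7, 16]  -> 2 point(s)
  x = 5: RHS = 12, y in [9, 14]  -> 2 point(s)
  x = 6: RHS = 1, y in [1, 22]  -> 2 point(s)
  x = 7: RHS = 3, y in [7, 16]  -> 2 point(s)
  x = 8: RHS = 1, y in [1, 22]  -> 2 point(s)
  x = 9: RHS = 1, y in [1, 22]  -> 2 point(s)
  x = 10: RHS = 9, y in [3, 20]  -> 2 point(s)
  x = 11: RHS = 8, y in [10, 13]  -> 2 point(s)
  x = 12: RHS = 4, y in [2, 21]  -> 2 point(s)
  x = 13: RHS = 3, y in [7, 16]  -> 2 point(s)
  x = 16: RHS = 9, y in [3, 20]  -> 2 point(s)
  x = 18: RHS = 0, y in [0]  -> 1 point(s)
  x = 20: RHS = 9, y in [3, 20]  -> 2 point(s)
  x = 21: RHS = 18, y in [8, 15]  -> 2 point(s)
Affine points: 29. Add the point at infinity: total = 30.

#E(F_23) = 30


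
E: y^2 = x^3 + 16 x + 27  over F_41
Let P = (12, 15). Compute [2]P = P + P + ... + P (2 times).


k = 2 = 10_2 (binary, LSB first: 01)
Double-and-add from P = (12, 15):
  bit 0 = 0: acc unchanged = O
  bit 1 = 1: acc = O + (33, 24) = (33, 24)

2P = (33, 24)


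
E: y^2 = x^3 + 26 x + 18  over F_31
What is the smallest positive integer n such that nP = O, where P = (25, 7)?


Compute successive multiples of P until we hit O:
  1P = (25, 7)
  2P = (22, 4)
  3P = (16, 2)
  4P = (6, 7)
  5P = (0, 24)
  6P = (8, 5)
  7P = (17, 14)
  8P = (29, 12)
  ... (continuing to 38P)
  38P = O

ord(P) = 38


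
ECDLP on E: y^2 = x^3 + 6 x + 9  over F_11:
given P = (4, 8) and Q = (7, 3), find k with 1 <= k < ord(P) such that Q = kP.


Enumerate multiples of P until we hit Q = (7, 3):
  1P = (4, 8)
  2P = (7, 8)
  3P = (0, 3)
  4P = (1, 4)
  5P = (9, 0)
  6P = (1, 7)
  7P = (0, 8)
  8P = (7, 3)
Match found at i = 8.

k = 8


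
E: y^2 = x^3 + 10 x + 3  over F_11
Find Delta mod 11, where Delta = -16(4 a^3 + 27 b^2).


4 a^3 + 27 b^2 = 4*10^3 + 27*3^2 = 4000 + 243 = 4243
Delta = -16 * (4243) = -67888
Delta mod 11 = 4

Delta = 4 (mod 11)


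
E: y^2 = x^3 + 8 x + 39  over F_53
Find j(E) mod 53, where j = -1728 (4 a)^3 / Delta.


Delta = -16(4 a^3 + 27 b^2) mod 53 = 8
-1728 * (4 a)^3 = -1728 * (4*8)^3 mod 53 = 29
j = 29 * 8^(-1) mod 53 = 50

j = 50 (mod 53)


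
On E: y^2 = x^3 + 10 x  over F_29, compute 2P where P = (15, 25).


Doubling: s = (3 x1^2 + a) / (2 y1)
s = (3*15^2 + 10) / (2*25) mod 29 = 5
x3 = s^2 - 2 x1 mod 29 = 5^2 - 2*15 = 24
y3 = s (x1 - x3) - y1 mod 29 = 5 * (15 - 24) - 25 = 17

2P = (24, 17)


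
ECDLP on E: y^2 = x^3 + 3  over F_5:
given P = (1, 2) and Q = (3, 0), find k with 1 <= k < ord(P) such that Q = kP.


Enumerate multiples of P until we hit Q = (3, 0):
  1P = (1, 2)
  2P = (2, 1)
  3P = (3, 0)
Match found at i = 3.

k = 3


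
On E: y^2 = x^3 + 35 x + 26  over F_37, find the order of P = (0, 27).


Compute successive multiples of P until we hit O:
  1P = (0, 27)
  2P = (10, 9)
  3P = (11, 15)
  4P = (33, 9)
  5P = (15, 35)
  6P = (31, 28)
  7P = (5, 17)
  8P = (36, 8)
  ... (continuing to 45P)
  45P = O

ord(P) = 45


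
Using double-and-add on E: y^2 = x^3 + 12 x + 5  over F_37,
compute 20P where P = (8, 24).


k = 20 = 10100_2 (binary, LSB first: 00101)
Double-and-add from P = (8, 24):
  bit 0 = 0: acc unchanged = O
  bit 1 = 0: acc unchanged = O
  bit 2 = 1: acc = O + (35, 26) = (35, 26)
  bit 3 = 0: acc unchanged = (35, 26)
  bit 4 = 1: acc = (35, 26) + (6, 16) = (23, 33)

20P = (23, 33)


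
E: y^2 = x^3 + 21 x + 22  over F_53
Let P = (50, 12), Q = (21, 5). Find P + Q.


P != Q, so use the chord formula.
s = (y2 - y1) / (x2 - x1) = (46) / (24) mod 53 = 24
x3 = s^2 - x1 - x2 mod 53 = 24^2 - 50 - 21 = 28
y3 = s (x1 - x3) - y1 mod 53 = 24 * (50 - 28) - 12 = 39

P + Q = (28, 39)


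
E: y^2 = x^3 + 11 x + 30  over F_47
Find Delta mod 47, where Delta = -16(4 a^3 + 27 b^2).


4 a^3 + 27 b^2 = 4*11^3 + 27*30^2 = 5324 + 24300 = 29624
Delta = -16 * (29624) = -473984
Delta mod 47 = 11

Delta = 11 (mod 47)


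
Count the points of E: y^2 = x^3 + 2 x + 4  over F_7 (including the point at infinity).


For each x in F_7, count y with y^2 = x^3 + 2 x + 4 mod 7:
  x = 0: RHS = 4, y in [2, 5]  -> 2 point(s)
  x = 1: RHS = 0, y in [0]  -> 1 point(s)
  x = 2: RHS = 2, y in [3, 4]  -> 2 point(s)
  x = 3: RHS = 2, y in [3, 4]  -> 2 point(s)
  x = 6: RHS = 1, y in [1, 6]  -> 2 point(s)
Affine points: 9. Add the point at infinity: total = 10.

#E(F_7) = 10


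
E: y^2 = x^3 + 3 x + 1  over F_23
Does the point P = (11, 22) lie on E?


Check whether y^2 = x^3 + 3 x + 1 (mod 23) for (x, y) = (11, 22).
LHS: y^2 = 22^2 mod 23 = 1
RHS: x^3 + 3 x + 1 = 11^3 + 3*11 + 1 mod 23 = 8
LHS != RHS

No, not on the curve


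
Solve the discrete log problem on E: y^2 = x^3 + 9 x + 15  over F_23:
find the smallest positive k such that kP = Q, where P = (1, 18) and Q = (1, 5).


Enumerate multiples of P until we hit Q = (1, 5):
  1P = (1, 18)
  2P = (16, 0)
  3P = (1, 5)
Match found at i = 3.

k = 3


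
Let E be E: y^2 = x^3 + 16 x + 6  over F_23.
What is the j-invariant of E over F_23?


Delta = -16(4 a^3 + 27 b^2) mod 23 = 6
-1728 * (4 a)^3 = -1728 * (4*16)^3 mod 23 = 7
j = 7 * 6^(-1) mod 23 = 5

j = 5 (mod 23)


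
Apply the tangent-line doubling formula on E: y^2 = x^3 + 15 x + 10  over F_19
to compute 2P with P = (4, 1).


Doubling: s = (3 x1^2 + a) / (2 y1)
s = (3*4^2 + 15) / (2*1) mod 19 = 3
x3 = s^2 - 2 x1 mod 19 = 3^2 - 2*4 = 1
y3 = s (x1 - x3) - y1 mod 19 = 3 * (4 - 1) - 1 = 8

2P = (1, 8)


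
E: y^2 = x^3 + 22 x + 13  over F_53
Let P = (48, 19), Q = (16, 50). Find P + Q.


P != Q, so use the chord formula.
s = (y2 - y1) / (x2 - x1) = (31) / (21) mod 53 = 4
x3 = s^2 - x1 - x2 mod 53 = 4^2 - 48 - 16 = 5
y3 = s (x1 - x3) - y1 mod 53 = 4 * (48 - 5) - 19 = 47

P + Q = (5, 47)


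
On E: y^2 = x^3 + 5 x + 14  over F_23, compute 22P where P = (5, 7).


k = 22 = 10110_2 (binary, LSB first: 01101)
Double-and-add from P = (5, 7):
  bit 0 = 0: acc unchanged = O
  bit 1 = 1: acc = O + (2, 20) = (2, 20)
  bit 2 = 1: acc = (2, 20) + (20, 8) = (4, 12)
  bit 3 = 0: acc unchanged = (4, 12)
  bit 4 = 1: acc = (4, 12) + (16, 21) = (5, 16)

22P = (5, 16)


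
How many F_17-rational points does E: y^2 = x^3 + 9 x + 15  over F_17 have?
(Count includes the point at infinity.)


For each x in F_17, count y with y^2 = x^3 + 9 x + 15 mod 17:
  x = 0: RHS = 15, y in [7, 10]  -> 2 point(s)
  x = 1: RHS = 8, y in [5, 12]  -> 2 point(s)
  x = 3: RHS = 1, y in [1, 16]  -> 2 point(s)
  x = 4: RHS = 13, y in [8, 9]  -> 2 point(s)
  x = 5: RHS = 15, y in [7, 10]  -> 2 point(s)
  x = 6: RHS = 13, y in [8, 9]  -> 2 point(s)
  x = 7: RHS = 13, y in [8, 9]  -> 2 point(s)
  x = 8: RHS = 4, y in [2, 15]  -> 2 point(s)
  x = 9: RHS = 9, y in [3, 14]  -> 2 point(s)
  x = 10: RHS = 0, y in [0]  -> 1 point(s)
  x = 11: RHS = 0, y in [0]  -> 1 point(s)
  x = 12: RHS = 15, y in [7, 10]  -> 2 point(s)
  x = 13: RHS = 0, y in [0]  -> 1 point(s)
Affine points: 23. Add the point at infinity: total = 24.

#E(F_17) = 24


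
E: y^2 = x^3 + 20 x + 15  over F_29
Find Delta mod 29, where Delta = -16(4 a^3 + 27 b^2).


4 a^3 + 27 b^2 = 4*20^3 + 27*15^2 = 32000 + 6075 = 38075
Delta = -16 * (38075) = -609200
Delta mod 29 = 3

Delta = 3 (mod 29)


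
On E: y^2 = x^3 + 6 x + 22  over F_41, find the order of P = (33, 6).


Compute successive multiples of P until we hit O:
  1P = (33, 6)
  2P = (32, 31)
  3P = (27, 8)
  4P = (13, 1)
  5P = (13, 40)
  6P = (27, 33)
  7P = (32, 10)
  8P = (33, 35)
  ... (continuing to 9P)
  9P = O

ord(P) = 9


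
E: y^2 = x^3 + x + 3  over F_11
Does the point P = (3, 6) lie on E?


Check whether y^2 = x^3 + 1 x + 3 (mod 11) for (x, y) = (3, 6).
LHS: y^2 = 6^2 mod 11 = 3
RHS: x^3 + 1 x + 3 = 3^3 + 1*3 + 3 mod 11 = 0
LHS != RHS

No, not on the curve


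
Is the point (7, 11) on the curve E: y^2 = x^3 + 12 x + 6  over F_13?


Check whether y^2 = x^3 + 12 x + 6 (mod 13) for (x, y) = (7, 11).
LHS: y^2 = 11^2 mod 13 = 4
RHS: x^3 + 12 x + 6 = 7^3 + 12*7 + 6 mod 13 = 4
LHS = RHS

Yes, on the curve


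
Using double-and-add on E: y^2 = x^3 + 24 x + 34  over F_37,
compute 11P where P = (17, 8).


k = 11 = 1011_2 (binary, LSB first: 1101)
Double-and-add from P = (17, 8):
  bit 0 = 1: acc = O + (17, 8) = (17, 8)
  bit 1 = 1: acc = (17, 8) + (0, 16) = (32, 23)
  bit 2 = 0: acc unchanged = (32, 23)
  bit 3 = 1: acc = (32, 23) + (13, 29) = (25, 4)

11P = (25, 4)


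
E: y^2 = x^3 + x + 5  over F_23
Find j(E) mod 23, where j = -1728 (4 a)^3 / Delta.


Delta = -16(4 a^3 + 27 b^2) mod 23 = 15
-1728 * (4 a)^3 = -1728 * (4*1)^3 mod 23 = 15
j = 15 * 15^(-1) mod 23 = 1

j = 1 (mod 23)


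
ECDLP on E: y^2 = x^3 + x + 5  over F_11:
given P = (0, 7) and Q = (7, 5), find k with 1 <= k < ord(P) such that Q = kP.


Enumerate multiples of P until we hit Q = (7, 5):
  1P = (0, 7)
  2P = (5, 6)
  3P = (10, 6)
  4P = (2, 2)
  5P = (7, 5)
Match found at i = 5.

k = 5


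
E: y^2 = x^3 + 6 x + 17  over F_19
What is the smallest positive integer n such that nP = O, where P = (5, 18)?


Compute successive multiples of P until we hit O:
  1P = (5, 18)
  2P = (1, 10)
  3P = (17, 15)
  4P = (3, 10)
  5P = (8, 8)
  6P = (15, 9)
  7P = (0, 6)
  8P = (0, 13)
  ... (continuing to 15P)
  15P = O

ord(P) = 15


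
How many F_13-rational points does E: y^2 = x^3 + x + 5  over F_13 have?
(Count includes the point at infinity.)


For each x in F_13, count y with y^2 = x^3 + 1 x + 5 mod 13:
  x = 3: RHS = 9, y in [3, 10]  -> 2 point(s)
  x = 7: RHS = 4, y in [2, 11]  -> 2 point(s)
  x = 10: RHS = 1, y in [1, 12]  -> 2 point(s)
  x = 12: RHS = 3, y in [4, 9]  -> 2 point(s)
Affine points: 8. Add the point at infinity: total = 9.

#E(F_13) = 9


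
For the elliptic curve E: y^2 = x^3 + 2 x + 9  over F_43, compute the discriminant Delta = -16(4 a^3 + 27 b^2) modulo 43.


4 a^3 + 27 b^2 = 4*2^3 + 27*9^2 = 32 + 2187 = 2219
Delta = -16 * (2219) = -35504
Delta mod 43 = 14

Delta = 14 (mod 43)


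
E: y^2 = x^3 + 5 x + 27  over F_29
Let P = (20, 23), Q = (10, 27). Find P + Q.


P != Q, so use the chord formula.
s = (y2 - y1) / (x2 - x1) = (4) / (19) mod 29 = 17
x3 = s^2 - x1 - x2 mod 29 = 17^2 - 20 - 10 = 27
y3 = s (x1 - x3) - y1 mod 29 = 17 * (20 - 27) - 23 = 3

P + Q = (27, 3)


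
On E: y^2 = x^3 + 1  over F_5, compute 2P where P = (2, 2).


Doubling: s = (3 x1^2 + a) / (2 y1)
s = (3*2^2 + 0) / (2*2) mod 5 = 3
x3 = s^2 - 2 x1 mod 5 = 3^2 - 2*2 = 0
y3 = s (x1 - x3) - y1 mod 5 = 3 * (2 - 0) - 2 = 4

2P = (0, 4)


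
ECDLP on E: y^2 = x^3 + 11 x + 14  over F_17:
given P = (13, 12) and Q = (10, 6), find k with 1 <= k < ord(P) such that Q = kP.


Enumerate multiples of P until we hit Q = (10, 6):
  1P = (13, 12)
  2P = (10, 6)
Match found at i = 2.

k = 2


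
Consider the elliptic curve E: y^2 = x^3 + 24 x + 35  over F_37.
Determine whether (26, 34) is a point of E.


Check whether y^2 = x^3 + 24 x + 35 (mod 37) for (x, y) = (26, 34).
LHS: y^2 = 34^2 mod 37 = 9
RHS: x^3 + 24 x + 35 = 26^3 + 24*26 + 35 mod 37 = 31
LHS != RHS

No, not on the curve


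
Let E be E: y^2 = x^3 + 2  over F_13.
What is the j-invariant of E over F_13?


Delta = -16(4 a^3 + 27 b^2) mod 13 = 1
-1728 * (4 a)^3 = -1728 * (4*0)^3 mod 13 = 0
j = 0 * 1^(-1) mod 13 = 0

j = 0 (mod 13)


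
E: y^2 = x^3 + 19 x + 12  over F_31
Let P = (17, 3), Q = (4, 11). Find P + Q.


P != Q, so use the chord formula.
s = (y2 - y1) / (x2 - x1) = (8) / (18) mod 31 = 28
x3 = s^2 - x1 - x2 mod 31 = 28^2 - 17 - 4 = 19
y3 = s (x1 - x3) - y1 mod 31 = 28 * (17 - 19) - 3 = 3

P + Q = (19, 3)


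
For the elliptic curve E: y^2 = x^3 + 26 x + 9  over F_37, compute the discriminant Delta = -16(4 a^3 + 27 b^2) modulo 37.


4 a^3 + 27 b^2 = 4*26^3 + 27*9^2 = 70304 + 2187 = 72491
Delta = -16 * (72491) = -1159856
Delta mod 37 = 20

Delta = 20 (mod 37)


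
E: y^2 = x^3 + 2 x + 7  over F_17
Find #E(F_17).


For each x in F_17, count y with y^2 = x^3 + 2 x + 7 mod 17:
  x = 2: RHS = 2, y in [6, 11]  -> 2 point(s)
  x = 8: RHS = 8, y in [5, 12]  -> 2 point(s)
  x = 11: RHS = 0, y in [0]  -> 1 point(s)
  x = 12: RHS = 8, y in [5, 12]  -> 2 point(s)
  x = 14: RHS = 8, y in [5, 12]  -> 2 point(s)
  x = 16: RHS = 4, y in [2, 15]  -> 2 point(s)
Affine points: 11. Add the point at infinity: total = 12.

#E(F_17) = 12


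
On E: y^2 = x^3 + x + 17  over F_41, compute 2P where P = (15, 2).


Doubling: s = (3 x1^2 + a) / (2 y1)
s = (3*15^2 + 1) / (2*2) mod 41 = 5
x3 = s^2 - 2 x1 mod 41 = 5^2 - 2*15 = 36
y3 = s (x1 - x3) - y1 mod 41 = 5 * (15 - 36) - 2 = 16

2P = (36, 16)


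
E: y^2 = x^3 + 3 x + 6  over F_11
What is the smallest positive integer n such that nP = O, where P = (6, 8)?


Compute successive multiples of P until we hit O:
  1P = (6, 8)
  2P = (3, 8)
  3P = (2, 3)
  4P = (8, 6)
  5P = (9, 6)
  6P = (5, 6)
  7P = (4, 7)
  8P = (4, 4)
  ... (continuing to 15P)
  15P = O

ord(P) = 15


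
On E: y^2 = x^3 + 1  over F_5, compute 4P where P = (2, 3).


k = 4 = 100_2 (binary, LSB first: 001)
Double-and-add from P = (2, 3):
  bit 0 = 0: acc unchanged = O
  bit 1 = 0: acc unchanged = O
  bit 2 = 1: acc = O + (0, 4) = (0, 4)

4P = (0, 4)


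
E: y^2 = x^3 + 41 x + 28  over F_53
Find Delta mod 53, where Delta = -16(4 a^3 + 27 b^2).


4 a^3 + 27 b^2 = 4*41^3 + 27*28^2 = 275684 + 21168 = 296852
Delta = -16 * (296852) = -4749632
Delta mod 53 = 16

Delta = 16 (mod 53)


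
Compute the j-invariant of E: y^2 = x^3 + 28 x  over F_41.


Delta = -16(4 a^3 + 27 b^2) mod 41 = 19
-1728 * (4 a)^3 = -1728 * (4*28)^3 mod 41 = 32
j = 32 * 19^(-1) mod 41 = 6

j = 6 (mod 41)


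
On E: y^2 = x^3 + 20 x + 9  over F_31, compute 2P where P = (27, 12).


k = 2 = 10_2 (binary, LSB first: 01)
Double-and-add from P = (27, 12):
  bit 0 = 0: acc unchanged = O
  bit 1 = 1: acc = O + (10, 0) = (10, 0)

2P = (10, 0)


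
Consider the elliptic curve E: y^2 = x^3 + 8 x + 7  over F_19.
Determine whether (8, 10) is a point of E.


Check whether y^2 = x^3 + 8 x + 7 (mod 19) for (x, y) = (8, 10).
LHS: y^2 = 10^2 mod 19 = 5
RHS: x^3 + 8 x + 7 = 8^3 + 8*8 + 7 mod 19 = 13
LHS != RHS

No, not on the curve


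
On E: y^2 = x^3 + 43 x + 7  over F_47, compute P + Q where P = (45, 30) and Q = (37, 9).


P != Q, so use the chord formula.
s = (y2 - y1) / (x2 - x1) = (26) / (39) mod 47 = 32
x3 = s^2 - x1 - x2 mod 47 = 32^2 - 45 - 37 = 2
y3 = s (x1 - x3) - y1 mod 47 = 32 * (45 - 2) - 30 = 30

P + Q = (2, 30)


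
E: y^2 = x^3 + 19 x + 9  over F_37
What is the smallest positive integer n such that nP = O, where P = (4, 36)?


Compute successive multiples of P until we hit O:
  1P = (4, 36)
  2P = (32, 14)
  3P = (12, 2)
  4P = (9, 13)
  5P = (20, 8)
  6P = (23, 25)
  7P = (13, 14)
  8P = (31, 30)
  ... (continuing to 46P)
  46P = O

ord(P) = 46


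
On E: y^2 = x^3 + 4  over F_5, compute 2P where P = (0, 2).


Doubling: s = (3 x1^2 + a) / (2 y1)
s = (3*0^2 + 0) / (2*2) mod 5 = 0
x3 = s^2 - 2 x1 mod 5 = 0^2 - 2*0 = 0
y3 = s (x1 - x3) - y1 mod 5 = 0 * (0 - 0) - 2 = 3

2P = (0, 3)


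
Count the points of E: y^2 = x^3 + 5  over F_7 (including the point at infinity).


For each x in F_7, count y with y^2 = x^3 + 0 x + 5 mod 7:
  x = 3: RHS = 4, y in [2, 5]  -> 2 point(s)
  x = 5: RHS = 4, y in [2, 5]  -> 2 point(s)
  x = 6: RHS = 4, y in [2, 5]  -> 2 point(s)
Affine points: 6. Add the point at infinity: total = 7.

#E(F_7) = 7


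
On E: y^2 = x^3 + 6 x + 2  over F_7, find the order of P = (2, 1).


Compute successive multiples of P until we hit O:
  1P = (2, 1)
  2P = (0, 3)
  3P = (6, 3)
  4P = (1, 3)
  5P = (1, 4)
  6P = (6, 4)
  7P = (0, 4)
  8P = (2, 6)
  ... (continuing to 9P)
  9P = O

ord(P) = 9


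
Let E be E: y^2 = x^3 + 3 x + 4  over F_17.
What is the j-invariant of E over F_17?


Delta = -16(4 a^3 + 27 b^2) mod 17 = 13
-1728 * (4 a)^3 = -1728 * (4*3)^3 mod 17 = 15
j = 15 * 13^(-1) mod 17 = 9

j = 9 (mod 17)


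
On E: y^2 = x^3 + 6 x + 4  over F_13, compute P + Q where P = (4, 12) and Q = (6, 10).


P != Q, so use the chord formula.
s = (y2 - y1) / (x2 - x1) = (11) / (2) mod 13 = 12
x3 = s^2 - x1 - x2 mod 13 = 12^2 - 4 - 6 = 4
y3 = s (x1 - x3) - y1 mod 13 = 12 * (4 - 4) - 12 = 1

P + Q = (4, 1)


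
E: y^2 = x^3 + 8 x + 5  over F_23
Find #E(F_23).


For each x in F_23, count y with y^2 = x^3 + 8 x + 5 mod 23:
  x = 2: RHS = 6, y in [11, 12]  -> 2 point(s)
  x = 4: RHS = 9, y in [3, 20]  -> 2 point(s)
  x = 5: RHS = 9, y in [3, 20]  -> 2 point(s)
  x = 6: RHS = 16, y in [4, 19]  -> 2 point(s)
  x = 7: RHS = 13, y in [6, 17]  -> 2 point(s)
  x = 8: RHS = 6, y in [11, 12]  -> 2 point(s)
  x = 9: RHS = 1, y in [1, 22]  -> 2 point(s)
  x = 10: RHS = 4, y in [2, 21]  -> 2 point(s)
  x = 12: RHS = 12, y in [9, 14]  -> 2 point(s)
  x = 13: RHS = 6, y in [11, 12]  -> 2 point(s)
  x = 14: RHS = 9, y in [3, 20]  -> 2 point(s)
  x = 15: RHS = 4, y in [2, 21]  -> 2 point(s)
  x = 18: RHS = 1, y in [1, 22]  -> 2 point(s)
  x = 19: RHS = 1, y in [1, 22]  -> 2 point(s)
  x = 20: RHS = 0, y in [0]  -> 1 point(s)
  x = 21: RHS = 4, y in [2, 21]  -> 2 point(s)
Affine points: 31. Add the point at infinity: total = 32.

#E(F_23) = 32


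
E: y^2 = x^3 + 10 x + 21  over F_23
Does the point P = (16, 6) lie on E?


Check whether y^2 = x^3 + 10 x + 21 (mod 23) for (x, y) = (16, 6).
LHS: y^2 = 6^2 mod 23 = 13
RHS: x^3 + 10 x + 21 = 16^3 + 10*16 + 21 mod 23 = 22
LHS != RHS

No, not on the curve


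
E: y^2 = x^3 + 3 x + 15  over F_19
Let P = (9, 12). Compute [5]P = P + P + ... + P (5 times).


k = 5 = 101_2 (binary, LSB first: 101)
Double-and-add from P = (9, 12):
  bit 0 = 1: acc = O + (9, 12) = (9, 12)
  bit 1 = 0: acc unchanged = (9, 12)
  bit 2 = 1: acc = (9, 12) + (8, 0) = (13, 16)

5P = (13, 16)


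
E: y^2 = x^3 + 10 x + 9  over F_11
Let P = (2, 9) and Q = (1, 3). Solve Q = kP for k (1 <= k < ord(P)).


Enumerate multiples of P until we hit Q = (1, 3):
  1P = (2, 9)
  2P = (7, 2)
  3P = (0, 8)
  4P = (1, 8)
  5P = (9, 6)
  6P = (4, 6)
  7P = (10, 3)
  8P = (3, 0)
  9P = (10, 8)
  10P = (4, 5)
  11P = (9, 5)
  12P = (1, 3)
Match found at i = 12.

k = 12


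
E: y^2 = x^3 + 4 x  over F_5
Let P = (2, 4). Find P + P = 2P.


Doubling: s = (3 x1^2 + a) / (2 y1)
s = (3*2^2 + 4) / (2*4) mod 5 = 2
x3 = s^2 - 2 x1 mod 5 = 2^2 - 2*2 = 0
y3 = s (x1 - x3) - y1 mod 5 = 2 * (2 - 0) - 4 = 0

2P = (0, 0)


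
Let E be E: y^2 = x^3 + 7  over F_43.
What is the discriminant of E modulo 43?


4 a^3 + 27 b^2 = 4*0^3 + 27*7^2 = 0 + 1323 = 1323
Delta = -16 * (1323) = -21168
Delta mod 43 = 31

Delta = 31 (mod 43)


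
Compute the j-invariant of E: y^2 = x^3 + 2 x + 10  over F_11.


Delta = -16(4 a^3 + 27 b^2) mod 11 = 2
-1728 * (4 a)^3 = -1728 * (4*2)^3 mod 11 = 5
j = 5 * 2^(-1) mod 11 = 8

j = 8 (mod 11)


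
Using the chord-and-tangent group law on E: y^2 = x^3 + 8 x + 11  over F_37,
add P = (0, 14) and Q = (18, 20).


P != Q, so use the chord formula.
s = (y2 - y1) / (x2 - x1) = (6) / (18) mod 37 = 25
x3 = s^2 - x1 - x2 mod 37 = 25^2 - 0 - 18 = 15
y3 = s (x1 - x3) - y1 mod 37 = 25 * (0 - 15) - 14 = 18

P + Q = (15, 18)
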